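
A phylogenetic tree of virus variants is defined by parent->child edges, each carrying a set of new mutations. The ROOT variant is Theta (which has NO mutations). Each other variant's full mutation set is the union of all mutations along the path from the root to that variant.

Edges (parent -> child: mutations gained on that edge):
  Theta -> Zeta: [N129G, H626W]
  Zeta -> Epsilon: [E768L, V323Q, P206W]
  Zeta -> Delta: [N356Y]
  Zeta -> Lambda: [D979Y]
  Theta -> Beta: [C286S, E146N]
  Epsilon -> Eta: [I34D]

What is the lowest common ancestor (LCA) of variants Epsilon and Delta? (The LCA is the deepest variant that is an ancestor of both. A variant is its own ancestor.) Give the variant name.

Path from root to Epsilon: Theta -> Zeta -> Epsilon
  ancestors of Epsilon: {Theta, Zeta, Epsilon}
Path from root to Delta: Theta -> Zeta -> Delta
  ancestors of Delta: {Theta, Zeta, Delta}
Common ancestors: {Theta, Zeta}
Walk up from Delta: Delta (not in ancestors of Epsilon), Zeta (in ancestors of Epsilon), Theta (in ancestors of Epsilon)
Deepest common ancestor (LCA) = Zeta

Answer: Zeta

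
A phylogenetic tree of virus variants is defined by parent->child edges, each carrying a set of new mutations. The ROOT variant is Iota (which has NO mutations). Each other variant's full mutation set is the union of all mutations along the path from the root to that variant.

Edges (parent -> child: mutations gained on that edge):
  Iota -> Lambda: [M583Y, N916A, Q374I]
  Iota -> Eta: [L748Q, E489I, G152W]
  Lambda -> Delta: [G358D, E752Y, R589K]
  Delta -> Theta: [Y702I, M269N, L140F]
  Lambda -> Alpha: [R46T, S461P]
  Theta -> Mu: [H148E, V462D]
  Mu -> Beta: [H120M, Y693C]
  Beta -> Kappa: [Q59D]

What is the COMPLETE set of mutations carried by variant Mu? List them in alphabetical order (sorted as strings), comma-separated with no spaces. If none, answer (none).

At Iota: gained [] -> total []
At Lambda: gained ['M583Y', 'N916A', 'Q374I'] -> total ['M583Y', 'N916A', 'Q374I']
At Delta: gained ['G358D', 'E752Y', 'R589K'] -> total ['E752Y', 'G358D', 'M583Y', 'N916A', 'Q374I', 'R589K']
At Theta: gained ['Y702I', 'M269N', 'L140F'] -> total ['E752Y', 'G358D', 'L140F', 'M269N', 'M583Y', 'N916A', 'Q374I', 'R589K', 'Y702I']
At Mu: gained ['H148E', 'V462D'] -> total ['E752Y', 'G358D', 'H148E', 'L140F', 'M269N', 'M583Y', 'N916A', 'Q374I', 'R589K', 'V462D', 'Y702I']

Answer: E752Y,G358D,H148E,L140F,M269N,M583Y,N916A,Q374I,R589K,V462D,Y702I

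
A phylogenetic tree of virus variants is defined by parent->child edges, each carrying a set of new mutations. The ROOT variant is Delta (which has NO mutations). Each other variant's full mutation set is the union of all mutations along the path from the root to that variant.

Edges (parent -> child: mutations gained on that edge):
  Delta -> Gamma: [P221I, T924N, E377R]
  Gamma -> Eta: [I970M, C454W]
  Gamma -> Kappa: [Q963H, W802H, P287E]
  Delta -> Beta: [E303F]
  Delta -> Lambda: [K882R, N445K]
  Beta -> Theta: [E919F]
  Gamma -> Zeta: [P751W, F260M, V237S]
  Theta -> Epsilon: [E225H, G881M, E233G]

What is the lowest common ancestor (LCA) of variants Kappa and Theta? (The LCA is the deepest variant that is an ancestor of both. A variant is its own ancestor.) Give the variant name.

Answer: Delta

Derivation:
Path from root to Kappa: Delta -> Gamma -> Kappa
  ancestors of Kappa: {Delta, Gamma, Kappa}
Path from root to Theta: Delta -> Beta -> Theta
  ancestors of Theta: {Delta, Beta, Theta}
Common ancestors: {Delta}
Walk up from Theta: Theta (not in ancestors of Kappa), Beta (not in ancestors of Kappa), Delta (in ancestors of Kappa)
Deepest common ancestor (LCA) = Delta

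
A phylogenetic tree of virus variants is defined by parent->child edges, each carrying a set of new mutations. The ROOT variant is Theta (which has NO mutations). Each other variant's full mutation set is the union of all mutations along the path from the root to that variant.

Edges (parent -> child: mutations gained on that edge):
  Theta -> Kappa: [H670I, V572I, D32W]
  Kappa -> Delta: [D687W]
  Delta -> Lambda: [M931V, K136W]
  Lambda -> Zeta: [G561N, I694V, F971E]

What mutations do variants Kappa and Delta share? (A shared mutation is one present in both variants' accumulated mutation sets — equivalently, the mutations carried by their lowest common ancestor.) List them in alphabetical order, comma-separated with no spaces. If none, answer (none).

Accumulating mutations along path to Kappa:
  At Theta: gained [] -> total []
  At Kappa: gained ['H670I', 'V572I', 'D32W'] -> total ['D32W', 'H670I', 'V572I']
Mutations(Kappa) = ['D32W', 'H670I', 'V572I']
Accumulating mutations along path to Delta:
  At Theta: gained [] -> total []
  At Kappa: gained ['H670I', 'V572I', 'D32W'] -> total ['D32W', 'H670I', 'V572I']
  At Delta: gained ['D687W'] -> total ['D32W', 'D687W', 'H670I', 'V572I']
Mutations(Delta) = ['D32W', 'D687W', 'H670I', 'V572I']
Intersection: ['D32W', 'H670I', 'V572I'] ∩ ['D32W', 'D687W', 'H670I', 'V572I'] = ['D32W', 'H670I', 'V572I']

Answer: D32W,H670I,V572I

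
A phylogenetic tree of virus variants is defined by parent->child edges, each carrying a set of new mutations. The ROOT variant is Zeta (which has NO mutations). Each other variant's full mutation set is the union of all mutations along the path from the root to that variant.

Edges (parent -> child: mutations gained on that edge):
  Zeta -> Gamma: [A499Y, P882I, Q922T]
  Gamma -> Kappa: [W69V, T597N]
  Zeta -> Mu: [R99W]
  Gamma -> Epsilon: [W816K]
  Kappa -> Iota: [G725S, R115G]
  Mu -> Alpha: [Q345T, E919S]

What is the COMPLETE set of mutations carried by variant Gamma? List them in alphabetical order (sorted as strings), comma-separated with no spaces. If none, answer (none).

Answer: A499Y,P882I,Q922T

Derivation:
At Zeta: gained [] -> total []
At Gamma: gained ['A499Y', 'P882I', 'Q922T'] -> total ['A499Y', 'P882I', 'Q922T']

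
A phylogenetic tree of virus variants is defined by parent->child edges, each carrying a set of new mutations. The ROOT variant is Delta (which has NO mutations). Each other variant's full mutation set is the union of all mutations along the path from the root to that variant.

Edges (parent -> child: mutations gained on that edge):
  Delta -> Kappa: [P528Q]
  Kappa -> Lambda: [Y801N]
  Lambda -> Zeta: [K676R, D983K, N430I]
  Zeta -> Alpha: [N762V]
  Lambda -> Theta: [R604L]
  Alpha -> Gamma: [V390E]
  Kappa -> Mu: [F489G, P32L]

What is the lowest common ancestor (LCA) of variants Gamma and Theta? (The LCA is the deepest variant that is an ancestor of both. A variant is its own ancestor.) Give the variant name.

Path from root to Gamma: Delta -> Kappa -> Lambda -> Zeta -> Alpha -> Gamma
  ancestors of Gamma: {Delta, Kappa, Lambda, Zeta, Alpha, Gamma}
Path from root to Theta: Delta -> Kappa -> Lambda -> Theta
  ancestors of Theta: {Delta, Kappa, Lambda, Theta}
Common ancestors: {Delta, Kappa, Lambda}
Walk up from Theta: Theta (not in ancestors of Gamma), Lambda (in ancestors of Gamma), Kappa (in ancestors of Gamma), Delta (in ancestors of Gamma)
Deepest common ancestor (LCA) = Lambda

Answer: Lambda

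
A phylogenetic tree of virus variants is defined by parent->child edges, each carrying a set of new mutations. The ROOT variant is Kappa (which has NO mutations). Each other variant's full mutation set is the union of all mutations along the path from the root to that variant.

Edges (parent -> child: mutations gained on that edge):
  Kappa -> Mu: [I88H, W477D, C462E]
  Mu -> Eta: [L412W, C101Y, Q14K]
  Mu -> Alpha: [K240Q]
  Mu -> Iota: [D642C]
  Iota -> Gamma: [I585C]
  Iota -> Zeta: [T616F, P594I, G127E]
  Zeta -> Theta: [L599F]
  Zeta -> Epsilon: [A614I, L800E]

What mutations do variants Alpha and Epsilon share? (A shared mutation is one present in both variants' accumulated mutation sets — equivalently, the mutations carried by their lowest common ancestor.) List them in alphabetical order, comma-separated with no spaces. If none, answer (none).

Accumulating mutations along path to Alpha:
  At Kappa: gained [] -> total []
  At Mu: gained ['I88H', 'W477D', 'C462E'] -> total ['C462E', 'I88H', 'W477D']
  At Alpha: gained ['K240Q'] -> total ['C462E', 'I88H', 'K240Q', 'W477D']
Mutations(Alpha) = ['C462E', 'I88H', 'K240Q', 'W477D']
Accumulating mutations along path to Epsilon:
  At Kappa: gained [] -> total []
  At Mu: gained ['I88H', 'W477D', 'C462E'] -> total ['C462E', 'I88H', 'W477D']
  At Iota: gained ['D642C'] -> total ['C462E', 'D642C', 'I88H', 'W477D']
  At Zeta: gained ['T616F', 'P594I', 'G127E'] -> total ['C462E', 'D642C', 'G127E', 'I88H', 'P594I', 'T616F', 'W477D']
  At Epsilon: gained ['A614I', 'L800E'] -> total ['A614I', 'C462E', 'D642C', 'G127E', 'I88H', 'L800E', 'P594I', 'T616F', 'W477D']
Mutations(Epsilon) = ['A614I', 'C462E', 'D642C', 'G127E', 'I88H', 'L800E', 'P594I', 'T616F', 'W477D']
Intersection: ['C462E', 'I88H', 'K240Q', 'W477D'] ∩ ['A614I', 'C462E', 'D642C', 'G127E', 'I88H', 'L800E', 'P594I', 'T616F', 'W477D'] = ['C462E', 'I88H', 'W477D']

Answer: C462E,I88H,W477D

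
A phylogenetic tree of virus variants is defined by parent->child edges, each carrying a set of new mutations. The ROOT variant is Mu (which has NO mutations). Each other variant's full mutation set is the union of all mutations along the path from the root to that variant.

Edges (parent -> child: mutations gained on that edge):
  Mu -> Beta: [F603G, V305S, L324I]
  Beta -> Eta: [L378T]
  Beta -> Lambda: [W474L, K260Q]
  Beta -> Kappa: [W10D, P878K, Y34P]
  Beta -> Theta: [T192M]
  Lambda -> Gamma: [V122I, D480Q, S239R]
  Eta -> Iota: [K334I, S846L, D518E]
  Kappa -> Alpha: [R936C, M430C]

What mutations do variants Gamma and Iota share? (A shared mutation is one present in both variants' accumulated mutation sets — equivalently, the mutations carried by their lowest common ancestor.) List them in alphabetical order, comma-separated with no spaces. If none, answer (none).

Answer: F603G,L324I,V305S

Derivation:
Accumulating mutations along path to Gamma:
  At Mu: gained [] -> total []
  At Beta: gained ['F603G', 'V305S', 'L324I'] -> total ['F603G', 'L324I', 'V305S']
  At Lambda: gained ['W474L', 'K260Q'] -> total ['F603G', 'K260Q', 'L324I', 'V305S', 'W474L']
  At Gamma: gained ['V122I', 'D480Q', 'S239R'] -> total ['D480Q', 'F603G', 'K260Q', 'L324I', 'S239R', 'V122I', 'V305S', 'W474L']
Mutations(Gamma) = ['D480Q', 'F603G', 'K260Q', 'L324I', 'S239R', 'V122I', 'V305S', 'W474L']
Accumulating mutations along path to Iota:
  At Mu: gained [] -> total []
  At Beta: gained ['F603G', 'V305S', 'L324I'] -> total ['F603G', 'L324I', 'V305S']
  At Eta: gained ['L378T'] -> total ['F603G', 'L324I', 'L378T', 'V305S']
  At Iota: gained ['K334I', 'S846L', 'D518E'] -> total ['D518E', 'F603G', 'K334I', 'L324I', 'L378T', 'S846L', 'V305S']
Mutations(Iota) = ['D518E', 'F603G', 'K334I', 'L324I', 'L378T', 'S846L', 'V305S']
Intersection: ['D480Q', 'F603G', 'K260Q', 'L324I', 'S239R', 'V122I', 'V305S', 'W474L'] ∩ ['D518E', 'F603G', 'K334I', 'L324I', 'L378T', 'S846L', 'V305S'] = ['F603G', 'L324I', 'V305S']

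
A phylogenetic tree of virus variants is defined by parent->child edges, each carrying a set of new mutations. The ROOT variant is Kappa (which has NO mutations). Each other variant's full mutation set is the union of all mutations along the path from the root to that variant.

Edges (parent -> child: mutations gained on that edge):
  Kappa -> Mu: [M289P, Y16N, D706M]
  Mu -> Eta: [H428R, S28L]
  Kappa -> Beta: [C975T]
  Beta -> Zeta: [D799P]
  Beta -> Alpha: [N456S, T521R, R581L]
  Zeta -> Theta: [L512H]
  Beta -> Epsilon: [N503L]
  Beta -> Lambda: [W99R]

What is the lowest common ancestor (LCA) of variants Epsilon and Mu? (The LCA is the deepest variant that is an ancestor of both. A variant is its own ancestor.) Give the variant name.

Answer: Kappa

Derivation:
Path from root to Epsilon: Kappa -> Beta -> Epsilon
  ancestors of Epsilon: {Kappa, Beta, Epsilon}
Path from root to Mu: Kappa -> Mu
  ancestors of Mu: {Kappa, Mu}
Common ancestors: {Kappa}
Walk up from Mu: Mu (not in ancestors of Epsilon), Kappa (in ancestors of Epsilon)
Deepest common ancestor (LCA) = Kappa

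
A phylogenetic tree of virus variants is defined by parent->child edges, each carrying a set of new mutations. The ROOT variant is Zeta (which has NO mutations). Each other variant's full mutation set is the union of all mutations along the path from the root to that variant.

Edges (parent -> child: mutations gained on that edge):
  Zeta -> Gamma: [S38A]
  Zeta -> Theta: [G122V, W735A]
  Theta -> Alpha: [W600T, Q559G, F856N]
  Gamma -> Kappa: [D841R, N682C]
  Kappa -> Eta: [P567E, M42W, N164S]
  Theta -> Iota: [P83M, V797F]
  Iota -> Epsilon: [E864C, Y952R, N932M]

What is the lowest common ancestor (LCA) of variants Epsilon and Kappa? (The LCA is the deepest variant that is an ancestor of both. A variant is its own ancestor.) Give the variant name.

Path from root to Epsilon: Zeta -> Theta -> Iota -> Epsilon
  ancestors of Epsilon: {Zeta, Theta, Iota, Epsilon}
Path from root to Kappa: Zeta -> Gamma -> Kappa
  ancestors of Kappa: {Zeta, Gamma, Kappa}
Common ancestors: {Zeta}
Walk up from Kappa: Kappa (not in ancestors of Epsilon), Gamma (not in ancestors of Epsilon), Zeta (in ancestors of Epsilon)
Deepest common ancestor (LCA) = Zeta

Answer: Zeta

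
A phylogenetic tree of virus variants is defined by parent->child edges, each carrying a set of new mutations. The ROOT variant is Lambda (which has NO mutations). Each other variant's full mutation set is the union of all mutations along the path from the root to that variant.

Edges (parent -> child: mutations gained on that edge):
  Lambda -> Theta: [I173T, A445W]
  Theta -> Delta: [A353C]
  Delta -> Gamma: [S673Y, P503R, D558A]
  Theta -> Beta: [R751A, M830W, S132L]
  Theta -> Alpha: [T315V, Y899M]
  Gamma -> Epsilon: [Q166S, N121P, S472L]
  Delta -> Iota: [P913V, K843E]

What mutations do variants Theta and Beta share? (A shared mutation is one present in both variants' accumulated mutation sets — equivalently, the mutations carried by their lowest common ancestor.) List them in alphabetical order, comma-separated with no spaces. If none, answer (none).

Answer: A445W,I173T

Derivation:
Accumulating mutations along path to Theta:
  At Lambda: gained [] -> total []
  At Theta: gained ['I173T', 'A445W'] -> total ['A445W', 'I173T']
Mutations(Theta) = ['A445W', 'I173T']
Accumulating mutations along path to Beta:
  At Lambda: gained [] -> total []
  At Theta: gained ['I173T', 'A445W'] -> total ['A445W', 'I173T']
  At Beta: gained ['R751A', 'M830W', 'S132L'] -> total ['A445W', 'I173T', 'M830W', 'R751A', 'S132L']
Mutations(Beta) = ['A445W', 'I173T', 'M830W', 'R751A', 'S132L']
Intersection: ['A445W', 'I173T'] ∩ ['A445W', 'I173T', 'M830W', 'R751A', 'S132L'] = ['A445W', 'I173T']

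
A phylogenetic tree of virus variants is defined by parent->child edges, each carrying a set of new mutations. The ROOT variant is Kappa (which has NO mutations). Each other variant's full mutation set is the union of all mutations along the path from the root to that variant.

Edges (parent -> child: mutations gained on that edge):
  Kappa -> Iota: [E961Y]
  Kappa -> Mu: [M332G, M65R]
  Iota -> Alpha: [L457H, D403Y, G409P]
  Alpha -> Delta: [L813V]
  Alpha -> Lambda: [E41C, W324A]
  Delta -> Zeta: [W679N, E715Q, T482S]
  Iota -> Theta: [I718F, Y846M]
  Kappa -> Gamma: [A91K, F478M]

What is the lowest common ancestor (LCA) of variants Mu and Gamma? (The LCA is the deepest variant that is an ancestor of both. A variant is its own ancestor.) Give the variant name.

Answer: Kappa

Derivation:
Path from root to Mu: Kappa -> Mu
  ancestors of Mu: {Kappa, Mu}
Path from root to Gamma: Kappa -> Gamma
  ancestors of Gamma: {Kappa, Gamma}
Common ancestors: {Kappa}
Walk up from Gamma: Gamma (not in ancestors of Mu), Kappa (in ancestors of Mu)
Deepest common ancestor (LCA) = Kappa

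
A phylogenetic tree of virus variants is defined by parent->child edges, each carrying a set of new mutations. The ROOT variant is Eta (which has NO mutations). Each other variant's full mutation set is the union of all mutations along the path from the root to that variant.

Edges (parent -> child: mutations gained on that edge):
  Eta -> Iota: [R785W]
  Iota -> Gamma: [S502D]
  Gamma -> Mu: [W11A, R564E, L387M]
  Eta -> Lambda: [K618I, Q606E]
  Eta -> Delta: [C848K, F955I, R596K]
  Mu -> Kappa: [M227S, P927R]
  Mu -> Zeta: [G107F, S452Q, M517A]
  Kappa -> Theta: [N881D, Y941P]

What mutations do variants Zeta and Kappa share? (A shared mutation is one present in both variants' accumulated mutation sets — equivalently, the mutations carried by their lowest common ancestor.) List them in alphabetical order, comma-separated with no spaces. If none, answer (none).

Accumulating mutations along path to Zeta:
  At Eta: gained [] -> total []
  At Iota: gained ['R785W'] -> total ['R785W']
  At Gamma: gained ['S502D'] -> total ['R785W', 'S502D']
  At Mu: gained ['W11A', 'R564E', 'L387M'] -> total ['L387M', 'R564E', 'R785W', 'S502D', 'W11A']
  At Zeta: gained ['G107F', 'S452Q', 'M517A'] -> total ['G107F', 'L387M', 'M517A', 'R564E', 'R785W', 'S452Q', 'S502D', 'W11A']
Mutations(Zeta) = ['G107F', 'L387M', 'M517A', 'R564E', 'R785W', 'S452Q', 'S502D', 'W11A']
Accumulating mutations along path to Kappa:
  At Eta: gained [] -> total []
  At Iota: gained ['R785W'] -> total ['R785W']
  At Gamma: gained ['S502D'] -> total ['R785W', 'S502D']
  At Mu: gained ['W11A', 'R564E', 'L387M'] -> total ['L387M', 'R564E', 'R785W', 'S502D', 'W11A']
  At Kappa: gained ['M227S', 'P927R'] -> total ['L387M', 'M227S', 'P927R', 'R564E', 'R785W', 'S502D', 'W11A']
Mutations(Kappa) = ['L387M', 'M227S', 'P927R', 'R564E', 'R785W', 'S502D', 'W11A']
Intersection: ['G107F', 'L387M', 'M517A', 'R564E', 'R785W', 'S452Q', 'S502D', 'W11A'] ∩ ['L387M', 'M227S', 'P927R', 'R564E', 'R785W', 'S502D', 'W11A'] = ['L387M', 'R564E', 'R785W', 'S502D', 'W11A']

Answer: L387M,R564E,R785W,S502D,W11A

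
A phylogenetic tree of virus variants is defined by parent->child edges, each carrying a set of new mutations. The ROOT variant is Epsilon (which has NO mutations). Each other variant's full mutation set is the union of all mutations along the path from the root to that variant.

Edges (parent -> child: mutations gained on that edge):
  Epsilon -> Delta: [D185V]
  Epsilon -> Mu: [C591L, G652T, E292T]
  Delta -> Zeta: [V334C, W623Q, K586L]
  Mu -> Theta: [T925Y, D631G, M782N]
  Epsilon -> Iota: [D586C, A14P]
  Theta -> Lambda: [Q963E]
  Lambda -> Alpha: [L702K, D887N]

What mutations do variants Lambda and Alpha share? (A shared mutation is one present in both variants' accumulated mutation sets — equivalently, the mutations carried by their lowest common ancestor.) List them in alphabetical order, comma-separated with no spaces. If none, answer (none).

Accumulating mutations along path to Lambda:
  At Epsilon: gained [] -> total []
  At Mu: gained ['C591L', 'G652T', 'E292T'] -> total ['C591L', 'E292T', 'G652T']
  At Theta: gained ['T925Y', 'D631G', 'M782N'] -> total ['C591L', 'D631G', 'E292T', 'G652T', 'M782N', 'T925Y']
  At Lambda: gained ['Q963E'] -> total ['C591L', 'D631G', 'E292T', 'G652T', 'M782N', 'Q963E', 'T925Y']
Mutations(Lambda) = ['C591L', 'D631G', 'E292T', 'G652T', 'M782N', 'Q963E', 'T925Y']
Accumulating mutations along path to Alpha:
  At Epsilon: gained [] -> total []
  At Mu: gained ['C591L', 'G652T', 'E292T'] -> total ['C591L', 'E292T', 'G652T']
  At Theta: gained ['T925Y', 'D631G', 'M782N'] -> total ['C591L', 'D631G', 'E292T', 'G652T', 'M782N', 'T925Y']
  At Lambda: gained ['Q963E'] -> total ['C591L', 'D631G', 'E292T', 'G652T', 'M782N', 'Q963E', 'T925Y']
  At Alpha: gained ['L702K', 'D887N'] -> total ['C591L', 'D631G', 'D887N', 'E292T', 'G652T', 'L702K', 'M782N', 'Q963E', 'T925Y']
Mutations(Alpha) = ['C591L', 'D631G', 'D887N', 'E292T', 'G652T', 'L702K', 'M782N', 'Q963E', 'T925Y']
Intersection: ['C591L', 'D631G', 'E292T', 'G652T', 'M782N', 'Q963E', 'T925Y'] ∩ ['C591L', 'D631G', 'D887N', 'E292T', 'G652T', 'L702K', 'M782N', 'Q963E', 'T925Y'] = ['C591L', 'D631G', 'E292T', 'G652T', 'M782N', 'Q963E', 'T925Y']

Answer: C591L,D631G,E292T,G652T,M782N,Q963E,T925Y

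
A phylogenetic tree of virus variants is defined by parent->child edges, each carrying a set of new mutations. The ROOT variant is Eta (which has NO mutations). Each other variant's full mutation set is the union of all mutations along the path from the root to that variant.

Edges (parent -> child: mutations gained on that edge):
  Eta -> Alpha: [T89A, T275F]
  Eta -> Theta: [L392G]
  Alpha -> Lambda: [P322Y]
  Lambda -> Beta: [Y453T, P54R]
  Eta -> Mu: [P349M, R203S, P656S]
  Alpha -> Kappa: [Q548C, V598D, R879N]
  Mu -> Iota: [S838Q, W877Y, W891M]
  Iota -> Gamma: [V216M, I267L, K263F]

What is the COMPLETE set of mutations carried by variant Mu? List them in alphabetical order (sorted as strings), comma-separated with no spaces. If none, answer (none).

Answer: P349M,P656S,R203S

Derivation:
At Eta: gained [] -> total []
At Mu: gained ['P349M', 'R203S', 'P656S'] -> total ['P349M', 'P656S', 'R203S']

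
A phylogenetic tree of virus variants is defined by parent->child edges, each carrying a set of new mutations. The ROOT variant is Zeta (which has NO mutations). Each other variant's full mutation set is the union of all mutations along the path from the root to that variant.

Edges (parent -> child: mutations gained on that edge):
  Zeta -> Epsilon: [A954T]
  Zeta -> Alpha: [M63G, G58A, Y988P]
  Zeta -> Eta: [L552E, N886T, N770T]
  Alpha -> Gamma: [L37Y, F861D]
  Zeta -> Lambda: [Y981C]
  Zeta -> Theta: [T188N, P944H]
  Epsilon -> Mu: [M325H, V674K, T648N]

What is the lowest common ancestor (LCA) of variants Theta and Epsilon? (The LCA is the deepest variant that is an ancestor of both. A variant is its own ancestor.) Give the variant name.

Path from root to Theta: Zeta -> Theta
  ancestors of Theta: {Zeta, Theta}
Path from root to Epsilon: Zeta -> Epsilon
  ancestors of Epsilon: {Zeta, Epsilon}
Common ancestors: {Zeta}
Walk up from Epsilon: Epsilon (not in ancestors of Theta), Zeta (in ancestors of Theta)
Deepest common ancestor (LCA) = Zeta

Answer: Zeta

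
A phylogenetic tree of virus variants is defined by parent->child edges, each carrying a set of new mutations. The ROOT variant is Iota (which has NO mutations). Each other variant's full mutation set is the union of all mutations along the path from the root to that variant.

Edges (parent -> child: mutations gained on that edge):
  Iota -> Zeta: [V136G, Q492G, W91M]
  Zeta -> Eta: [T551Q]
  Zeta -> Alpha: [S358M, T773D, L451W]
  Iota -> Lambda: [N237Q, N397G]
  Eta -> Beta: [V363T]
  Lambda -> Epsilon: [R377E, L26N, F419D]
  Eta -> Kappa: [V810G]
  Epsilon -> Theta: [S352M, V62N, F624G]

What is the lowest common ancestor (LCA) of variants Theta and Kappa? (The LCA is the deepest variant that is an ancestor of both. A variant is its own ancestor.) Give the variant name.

Answer: Iota

Derivation:
Path from root to Theta: Iota -> Lambda -> Epsilon -> Theta
  ancestors of Theta: {Iota, Lambda, Epsilon, Theta}
Path from root to Kappa: Iota -> Zeta -> Eta -> Kappa
  ancestors of Kappa: {Iota, Zeta, Eta, Kappa}
Common ancestors: {Iota}
Walk up from Kappa: Kappa (not in ancestors of Theta), Eta (not in ancestors of Theta), Zeta (not in ancestors of Theta), Iota (in ancestors of Theta)
Deepest common ancestor (LCA) = Iota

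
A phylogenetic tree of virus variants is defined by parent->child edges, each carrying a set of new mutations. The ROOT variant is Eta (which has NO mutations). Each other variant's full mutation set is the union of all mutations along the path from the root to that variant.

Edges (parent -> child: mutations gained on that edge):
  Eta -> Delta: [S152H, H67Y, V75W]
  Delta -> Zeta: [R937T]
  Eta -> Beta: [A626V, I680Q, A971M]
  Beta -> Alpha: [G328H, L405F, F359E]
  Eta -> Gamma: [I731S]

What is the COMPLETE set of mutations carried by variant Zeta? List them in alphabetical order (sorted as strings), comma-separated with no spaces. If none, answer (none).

At Eta: gained [] -> total []
At Delta: gained ['S152H', 'H67Y', 'V75W'] -> total ['H67Y', 'S152H', 'V75W']
At Zeta: gained ['R937T'] -> total ['H67Y', 'R937T', 'S152H', 'V75W']

Answer: H67Y,R937T,S152H,V75W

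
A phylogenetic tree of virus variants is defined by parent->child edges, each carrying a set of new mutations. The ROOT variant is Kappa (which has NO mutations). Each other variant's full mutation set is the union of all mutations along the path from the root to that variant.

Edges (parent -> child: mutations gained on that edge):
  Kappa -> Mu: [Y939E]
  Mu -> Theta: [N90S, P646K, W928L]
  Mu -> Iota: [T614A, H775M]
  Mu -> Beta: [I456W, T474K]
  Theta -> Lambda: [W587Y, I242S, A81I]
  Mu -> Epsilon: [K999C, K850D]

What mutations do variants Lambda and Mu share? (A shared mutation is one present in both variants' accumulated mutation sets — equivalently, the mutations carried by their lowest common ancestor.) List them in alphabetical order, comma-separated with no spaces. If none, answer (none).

Accumulating mutations along path to Lambda:
  At Kappa: gained [] -> total []
  At Mu: gained ['Y939E'] -> total ['Y939E']
  At Theta: gained ['N90S', 'P646K', 'W928L'] -> total ['N90S', 'P646K', 'W928L', 'Y939E']
  At Lambda: gained ['W587Y', 'I242S', 'A81I'] -> total ['A81I', 'I242S', 'N90S', 'P646K', 'W587Y', 'W928L', 'Y939E']
Mutations(Lambda) = ['A81I', 'I242S', 'N90S', 'P646K', 'W587Y', 'W928L', 'Y939E']
Accumulating mutations along path to Mu:
  At Kappa: gained [] -> total []
  At Mu: gained ['Y939E'] -> total ['Y939E']
Mutations(Mu) = ['Y939E']
Intersection: ['A81I', 'I242S', 'N90S', 'P646K', 'W587Y', 'W928L', 'Y939E'] ∩ ['Y939E'] = ['Y939E']

Answer: Y939E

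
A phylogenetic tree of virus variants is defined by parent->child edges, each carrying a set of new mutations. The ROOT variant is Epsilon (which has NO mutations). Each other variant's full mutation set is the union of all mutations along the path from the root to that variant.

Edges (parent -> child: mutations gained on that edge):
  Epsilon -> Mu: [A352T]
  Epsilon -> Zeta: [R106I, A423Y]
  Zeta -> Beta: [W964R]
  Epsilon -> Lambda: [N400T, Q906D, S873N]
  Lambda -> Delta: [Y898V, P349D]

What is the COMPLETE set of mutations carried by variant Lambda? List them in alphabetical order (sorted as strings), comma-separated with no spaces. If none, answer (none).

Answer: N400T,Q906D,S873N

Derivation:
At Epsilon: gained [] -> total []
At Lambda: gained ['N400T', 'Q906D', 'S873N'] -> total ['N400T', 'Q906D', 'S873N']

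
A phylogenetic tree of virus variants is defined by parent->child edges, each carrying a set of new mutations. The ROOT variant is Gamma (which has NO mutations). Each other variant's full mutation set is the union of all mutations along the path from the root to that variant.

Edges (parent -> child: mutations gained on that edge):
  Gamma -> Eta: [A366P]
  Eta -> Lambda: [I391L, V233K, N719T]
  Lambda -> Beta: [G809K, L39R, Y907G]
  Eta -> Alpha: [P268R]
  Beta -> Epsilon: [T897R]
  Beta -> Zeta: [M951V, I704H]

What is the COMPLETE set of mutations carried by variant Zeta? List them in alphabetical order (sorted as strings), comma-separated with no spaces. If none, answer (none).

At Gamma: gained [] -> total []
At Eta: gained ['A366P'] -> total ['A366P']
At Lambda: gained ['I391L', 'V233K', 'N719T'] -> total ['A366P', 'I391L', 'N719T', 'V233K']
At Beta: gained ['G809K', 'L39R', 'Y907G'] -> total ['A366P', 'G809K', 'I391L', 'L39R', 'N719T', 'V233K', 'Y907G']
At Zeta: gained ['M951V', 'I704H'] -> total ['A366P', 'G809K', 'I391L', 'I704H', 'L39R', 'M951V', 'N719T', 'V233K', 'Y907G']

Answer: A366P,G809K,I391L,I704H,L39R,M951V,N719T,V233K,Y907G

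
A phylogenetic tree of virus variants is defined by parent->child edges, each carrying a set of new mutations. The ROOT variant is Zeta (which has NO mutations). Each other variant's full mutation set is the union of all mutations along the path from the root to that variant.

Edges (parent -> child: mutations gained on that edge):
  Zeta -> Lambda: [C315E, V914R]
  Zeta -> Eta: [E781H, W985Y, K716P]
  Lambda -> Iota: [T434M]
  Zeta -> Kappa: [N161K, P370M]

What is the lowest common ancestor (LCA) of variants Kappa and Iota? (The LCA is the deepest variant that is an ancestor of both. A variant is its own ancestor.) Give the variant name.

Answer: Zeta

Derivation:
Path from root to Kappa: Zeta -> Kappa
  ancestors of Kappa: {Zeta, Kappa}
Path from root to Iota: Zeta -> Lambda -> Iota
  ancestors of Iota: {Zeta, Lambda, Iota}
Common ancestors: {Zeta}
Walk up from Iota: Iota (not in ancestors of Kappa), Lambda (not in ancestors of Kappa), Zeta (in ancestors of Kappa)
Deepest common ancestor (LCA) = Zeta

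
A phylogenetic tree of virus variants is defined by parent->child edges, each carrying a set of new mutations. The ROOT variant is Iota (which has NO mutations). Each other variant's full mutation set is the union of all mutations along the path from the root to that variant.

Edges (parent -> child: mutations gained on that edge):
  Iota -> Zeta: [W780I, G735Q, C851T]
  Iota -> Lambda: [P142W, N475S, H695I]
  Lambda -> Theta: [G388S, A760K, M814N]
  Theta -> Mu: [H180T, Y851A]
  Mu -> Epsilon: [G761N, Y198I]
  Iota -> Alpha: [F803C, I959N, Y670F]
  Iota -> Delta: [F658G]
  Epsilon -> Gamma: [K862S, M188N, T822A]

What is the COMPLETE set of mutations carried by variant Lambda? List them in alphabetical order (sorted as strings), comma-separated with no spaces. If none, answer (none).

At Iota: gained [] -> total []
At Lambda: gained ['P142W', 'N475S', 'H695I'] -> total ['H695I', 'N475S', 'P142W']

Answer: H695I,N475S,P142W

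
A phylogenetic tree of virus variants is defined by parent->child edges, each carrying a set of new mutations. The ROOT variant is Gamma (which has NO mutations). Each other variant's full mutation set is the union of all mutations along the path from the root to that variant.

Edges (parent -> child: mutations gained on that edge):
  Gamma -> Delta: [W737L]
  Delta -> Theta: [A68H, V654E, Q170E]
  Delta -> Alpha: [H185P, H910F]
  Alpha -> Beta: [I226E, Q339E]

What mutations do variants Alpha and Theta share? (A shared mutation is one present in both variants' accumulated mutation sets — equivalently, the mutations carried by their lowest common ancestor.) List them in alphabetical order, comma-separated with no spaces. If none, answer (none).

Answer: W737L

Derivation:
Accumulating mutations along path to Alpha:
  At Gamma: gained [] -> total []
  At Delta: gained ['W737L'] -> total ['W737L']
  At Alpha: gained ['H185P', 'H910F'] -> total ['H185P', 'H910F', 'W737L']
Mutations(Alpha) = ['H185P', 'H910F', 'W737L']
Accumulating mutations along path to Theta:
  At Gamma: gained [] -> total []
  At Delta: gained ['W737L'] -> total ['W737L']
  At Theta: gained ['A68H', 'V654E', 'Q170E'] -> total ['A68H', 'Q170E', 'V654E', 'W737L']
Mutations(Theta) = ['A68H', 'Q170E', 'V654E', 'W737L']
Intersection: ['H185P', 'H910F', 'W737L'] ∩ ['A68H', 'Q170E', 'V654E', 'W737L'] = ['W737L']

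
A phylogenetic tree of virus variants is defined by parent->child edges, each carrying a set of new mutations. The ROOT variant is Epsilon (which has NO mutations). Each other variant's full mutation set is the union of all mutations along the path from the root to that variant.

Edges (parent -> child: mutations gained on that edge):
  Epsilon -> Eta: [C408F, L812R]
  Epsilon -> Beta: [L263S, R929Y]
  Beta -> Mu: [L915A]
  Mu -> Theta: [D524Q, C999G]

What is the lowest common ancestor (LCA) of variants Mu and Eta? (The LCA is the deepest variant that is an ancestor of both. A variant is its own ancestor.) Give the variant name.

Path from root to Mu: Epsilon -> Beta -> Mu
  ancestors of Mu: {Epsilon, Beta, Mu}
Path from root to Eta: Epsilon -> Eta
  ancestors of Eta: {Epsilon, Eta}
Common ancestors: {Epsilon}
Walk up from Eta: Eta (not in ancestors of Mu), Epsilon (in ancestors of Mu)
Deepest common ancestor (LCA) = Epsilon

Answer: Epsilon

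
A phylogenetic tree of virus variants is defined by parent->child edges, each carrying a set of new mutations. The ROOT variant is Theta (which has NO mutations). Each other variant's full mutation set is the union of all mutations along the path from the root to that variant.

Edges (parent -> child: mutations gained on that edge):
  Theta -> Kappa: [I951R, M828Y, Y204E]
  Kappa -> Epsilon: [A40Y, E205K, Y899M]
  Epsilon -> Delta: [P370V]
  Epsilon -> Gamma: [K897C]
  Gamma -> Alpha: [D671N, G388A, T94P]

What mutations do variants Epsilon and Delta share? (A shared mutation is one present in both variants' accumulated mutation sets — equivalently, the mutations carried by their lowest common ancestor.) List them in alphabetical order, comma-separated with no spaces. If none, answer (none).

Answer: A40Y,E205K,I951R,M828Y,Y204E,Y899M

Derivation:
Accumulating mutations along path to Epsilon:
  At Theta: gained [] -> total []
  At Kappa: gained ['I951R', 'M828Y', 'Y204E'] -> total ['I951R', 'M828Y', 'Y204E']
  At Epsilon: gained ['A40Y', 'E205K', 'Y899M'] -> total ['A40Y', 'E205K', 'I951R', 'M828Y', 'Y204E', 'Y899M']
Mutations(Epsilon) = ['A40Y', 'E205K', 'I951R', 'M828Y', 'Y204E', 'Y899M']
Accumulating mutations along path to Delta:
  At Theta: gained [] -> total []
  At Kappa: gained ['I951R', 'M828Y', 'Y204E'] -> total ['I951R', 'M828Y', 'Y204E']
  At Epsilon: gained ['A40Y', 'E205K', 'Y899M'] -> total ['A40Y', 'E205K', 'I951R', 'M828Y', 'Y204E', 'Y899M']
  At Delta: gained ['P370V'] -> total ['A40Y', 'E205K', 'I951R', 'M828Y', 'P370V', 'Y204E', 'Y899M']
Mutations(Delta) = ['A40Y', 'E205K', 'I951R', 'M828Y', 'P370V', 'Y204E', 'Y899M']
Intersection: ['A40Y', 'E205K', 'I951R', 'M828Y', 'Y204E', 'Y899M'] ∩ ['A40Y', 'E205K', 'I951R', 'M828Y', 'P370V', 'Y204E', 'Y899M'] = ['A40Y', 'E205K', 'I951R', 'M828Y', 'Y204E', 'Y899M']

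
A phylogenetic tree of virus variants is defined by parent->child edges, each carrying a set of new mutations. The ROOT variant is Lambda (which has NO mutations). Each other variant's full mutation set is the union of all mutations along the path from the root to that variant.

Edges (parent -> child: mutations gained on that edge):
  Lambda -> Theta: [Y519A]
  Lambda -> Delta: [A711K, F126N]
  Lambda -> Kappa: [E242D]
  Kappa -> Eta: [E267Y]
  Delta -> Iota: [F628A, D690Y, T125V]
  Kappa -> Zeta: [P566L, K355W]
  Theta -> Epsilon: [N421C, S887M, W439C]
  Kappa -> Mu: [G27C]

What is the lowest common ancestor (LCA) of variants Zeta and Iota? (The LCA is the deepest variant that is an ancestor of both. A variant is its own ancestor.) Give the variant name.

Answer: Lambda

Derivation:
Path from root to Zeta: Lambda -> Kappa -> Zeta
  ancestors of Zeta: {Lambda, Kappa, Zeta}
Path from root to Iota: Lambda -> Delta -> Iota
  ancestors of Iota: {Lambda, Delta, Iota}
Common ancestors: {Lambda}
Walk up from Iota: Iota (not in ancestors of Zeta), Delta (not in ancestors of Zeta), Lambda (in ancestors of Zeta)
Deepest common ancestor (LCA) = Lambda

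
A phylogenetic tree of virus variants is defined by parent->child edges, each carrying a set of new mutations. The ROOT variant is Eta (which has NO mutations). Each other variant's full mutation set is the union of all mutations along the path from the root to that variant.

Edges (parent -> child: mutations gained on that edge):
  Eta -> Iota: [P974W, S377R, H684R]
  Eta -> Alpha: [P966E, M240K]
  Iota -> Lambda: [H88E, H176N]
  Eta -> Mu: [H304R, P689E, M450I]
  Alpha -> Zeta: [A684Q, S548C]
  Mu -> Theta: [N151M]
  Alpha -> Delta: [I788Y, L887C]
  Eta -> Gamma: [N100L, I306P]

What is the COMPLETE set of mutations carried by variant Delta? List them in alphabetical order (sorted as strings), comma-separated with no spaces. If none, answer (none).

Answer: I788Y,L887C,M240K,P966E

Derivation:
At Eta: gained [] -> total []
At Alpha: gained ['P966E', 'M240K'] -> total ['M240K', 'P966E']
At Delta: gained ['I788Y', 'L887C'] -> total ['I788Y', 'L887C', 'M240K', 'P966E']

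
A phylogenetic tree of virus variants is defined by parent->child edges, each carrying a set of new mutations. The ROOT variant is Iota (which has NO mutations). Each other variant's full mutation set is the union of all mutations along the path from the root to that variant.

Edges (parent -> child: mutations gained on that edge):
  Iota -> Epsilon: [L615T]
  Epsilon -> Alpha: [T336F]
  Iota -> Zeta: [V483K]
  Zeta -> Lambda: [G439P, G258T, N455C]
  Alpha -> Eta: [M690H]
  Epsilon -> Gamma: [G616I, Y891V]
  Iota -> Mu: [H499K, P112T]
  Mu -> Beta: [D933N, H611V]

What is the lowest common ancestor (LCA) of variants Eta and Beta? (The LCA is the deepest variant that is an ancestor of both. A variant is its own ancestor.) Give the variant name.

Path from root to Eta: Iota -> Epsilon -> Alpha -> Eta
  ancestors of Eta: {Iota, Epsilon, Alpha, Eta}
Path from root to Beta: Iota -> Mu -> Beta
  ancestors of Beta: {Iota, Mu, Beta}
Common ancestors: {Iota}
Walk up from Beta: Beta (not in ancestors of Eta), Mu (not in ancestors of Eta), Iota (in ancestors of Eta)
Deepest common ancestor (LCA) = Iota

Answer: Iota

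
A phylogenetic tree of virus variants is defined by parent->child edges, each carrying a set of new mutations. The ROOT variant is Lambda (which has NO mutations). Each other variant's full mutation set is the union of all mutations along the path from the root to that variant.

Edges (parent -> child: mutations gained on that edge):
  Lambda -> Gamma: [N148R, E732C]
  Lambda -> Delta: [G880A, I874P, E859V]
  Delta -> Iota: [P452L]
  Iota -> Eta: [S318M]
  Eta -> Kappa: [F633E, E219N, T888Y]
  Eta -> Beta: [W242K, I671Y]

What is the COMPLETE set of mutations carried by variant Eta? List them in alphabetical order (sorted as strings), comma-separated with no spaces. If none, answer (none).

Answer: E859V,G880A,I874P,P452L,S318M

Derivation:
At Lambda: gained [] -> total []
At Delta: gained ['G880A', 'I874P', 'E859V'] -> total ['E859V', 'G880A', 'I874P']
At Iota: gained ['P452L'] -> total ['E859V', 'G880A', 'I874P', 'P452L']
At Eta: gained ['S318M'] -> total ['E859V', 'G880A', 'I874P', 'P452L', 'S318M']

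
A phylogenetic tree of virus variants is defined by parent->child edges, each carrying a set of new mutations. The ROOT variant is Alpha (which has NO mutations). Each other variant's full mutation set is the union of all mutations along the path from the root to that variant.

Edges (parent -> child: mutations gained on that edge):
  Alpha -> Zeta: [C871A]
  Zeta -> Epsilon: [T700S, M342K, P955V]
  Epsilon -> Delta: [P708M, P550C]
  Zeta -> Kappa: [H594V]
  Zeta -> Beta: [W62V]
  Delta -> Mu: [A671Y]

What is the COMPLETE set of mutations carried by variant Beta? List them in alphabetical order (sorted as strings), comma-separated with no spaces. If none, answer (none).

Answer: C871A,W62V

Derivation:
At Alpha: gained [] -> total []
At Zeta: gained ['C871A'] -> total ['C871A']
At Beta: gained ['W62V'] -> total ['C871A', 'W62V']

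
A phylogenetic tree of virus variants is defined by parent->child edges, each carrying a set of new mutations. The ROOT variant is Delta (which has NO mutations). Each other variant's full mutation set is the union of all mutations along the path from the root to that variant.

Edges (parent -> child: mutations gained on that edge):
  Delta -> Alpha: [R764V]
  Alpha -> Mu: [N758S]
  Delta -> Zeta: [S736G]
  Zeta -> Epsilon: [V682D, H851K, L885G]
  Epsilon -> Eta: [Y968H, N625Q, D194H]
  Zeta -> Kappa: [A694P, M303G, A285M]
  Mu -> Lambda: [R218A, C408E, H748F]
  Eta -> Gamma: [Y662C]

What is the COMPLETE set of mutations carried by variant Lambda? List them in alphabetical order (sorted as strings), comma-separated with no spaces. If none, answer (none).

At Delta: gained [] -> total []
At Alpha: gained ['R764V'] -> total ['R764V']
At Mu: gained ['N758S'] -> total ['N758S', 'R764V']
At Lambda: gained ['R218A', 'C408E', 'H748F'] -> total ['C408E', 'H748F', 'N758S', 'R218A', 'R764V']

Answer: C408E,H748F,N758S,R218A,R764V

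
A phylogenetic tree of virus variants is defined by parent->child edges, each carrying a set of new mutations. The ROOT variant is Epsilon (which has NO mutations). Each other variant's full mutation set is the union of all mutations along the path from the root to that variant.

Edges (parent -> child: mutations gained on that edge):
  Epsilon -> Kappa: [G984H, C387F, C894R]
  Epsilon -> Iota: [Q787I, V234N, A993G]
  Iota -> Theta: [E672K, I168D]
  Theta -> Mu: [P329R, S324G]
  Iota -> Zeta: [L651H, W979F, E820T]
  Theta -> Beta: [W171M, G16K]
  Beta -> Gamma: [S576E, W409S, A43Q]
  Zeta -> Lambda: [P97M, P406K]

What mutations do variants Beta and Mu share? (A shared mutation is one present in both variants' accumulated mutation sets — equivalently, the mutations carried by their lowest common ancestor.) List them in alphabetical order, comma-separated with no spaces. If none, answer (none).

Accumulating mutations along path to Beta:
  At Epsilon: gained [] -> total []
  At Iota: gained ['Q787I', 'V234N', 'A993G'] -> total ['A993G', 'Q787I', 'V234N']
  At Theta: gained ['E672K', 'I168D'] -> total ['A993G', 'E672K', 'I168D', 'Q787I', 'V234N']
  At Beta: gained ['W171M', 'G16K'] -> total ['A993G', 'E672K', 'G16K', 'I168D', 'Q787I', 'V234N', 'W171M']
Mutations(Beta) = ['A993G', 'E672K', 'G16K', 'I168D', 'Q787I', 'V234N', 'W171M']
Accumulating mutations along path to Mu:
  At Epsilon: gained [] -> total []
  At Iota: gained ['Q787I', 'V234N', 'A993G'] -> total ['A993G', 'Q787I', 'V234N']
  At Theta: gained ['E672K', 'I168D'] -> total ['A993G', 'E672K', 'I168D', 'Q787I', 'V234N']
  At Mu: gained ['P329R', 'S324G'] -> total ['A993G', 'E672K', 'I168D', 'P329R', 'Q787I', 'S324G', 'V234N']
Mutations(Mu) = ['A993G', 'E672K', 'I168D', 'P329R', 'Q787I', 'S324G', 'V234N']
Intersection: ['A993G', 'E672K', 'G16K', 'I168D', 'Q787I', 'V234N', 'W171M'] ∩ ['A993G', 'E672K', 'I168D', 'P329R', 'Q787I', 'S324G', 'V234N'] = ['A993G', 'E672K', 'I168D', 'Q787I', 'V234N']

Answer: A993G,E672K,I168D,Q787I,V234N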